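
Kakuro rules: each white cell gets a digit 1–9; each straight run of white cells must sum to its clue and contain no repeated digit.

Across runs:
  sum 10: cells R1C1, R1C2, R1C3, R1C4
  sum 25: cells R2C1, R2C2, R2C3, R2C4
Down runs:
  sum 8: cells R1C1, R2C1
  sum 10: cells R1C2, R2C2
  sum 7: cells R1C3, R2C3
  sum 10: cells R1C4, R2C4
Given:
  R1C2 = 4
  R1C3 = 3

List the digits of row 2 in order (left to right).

7 6 4 8

10 in 4 cells must be {1,2,3,4}.
R2C2 = 10 − 4 = 6 completes the 10 down.
R2C3 = 7 − 3 = 4 completes the 7 down.
R2C1 = 7: the only remaining digit allowed by both the 25 across and the 8 down.
R2C4 = 25 − 17 = 8 completes the 25 across.
R1C1 = 8 − 7 = 1 completes the 8 down.
R1C4 = 10 − 8 = 2 completes the 10 across.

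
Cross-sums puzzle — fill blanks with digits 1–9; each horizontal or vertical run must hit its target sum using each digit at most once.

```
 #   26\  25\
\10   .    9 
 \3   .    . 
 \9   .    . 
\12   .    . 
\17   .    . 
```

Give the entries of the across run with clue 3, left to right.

3 in 2 cells must be {1,2}; 17 in 2 cells must be {8,9}.
R1C1 = 10 − 9 = 1 completes the 10 across.
Given what's placed, R2C1 must be 2 to fit the 3 across and 26 down.
R2C2 = 3 − 2 = 1 completes the 3 across.

2 1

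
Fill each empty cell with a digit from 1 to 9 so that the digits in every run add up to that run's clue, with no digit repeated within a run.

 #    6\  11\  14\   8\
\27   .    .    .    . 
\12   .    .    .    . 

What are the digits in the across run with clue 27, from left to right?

Nothing is forced directly, so branch on R1C1, whose candidates are 4 or 5. If R1C1 = 4: that forces R1C4 = 6, R2C1 = 2, after which R2C4 would have to be in {1,3,4,5,6} for the 12 across but in {2} for the 8 down — contradiction. So R1C1 = 5.
R2C1 = 6 − 5 = 1 completes the 6 down.
Nothing is forced directly, so branch on R1C4, whose candidates are 6 or 7. If R1C4 = 7: then R2C4 would have to be in {2,3,4,5,6} for the 12 across but in {1} for the 8 down — contradiction. So R1C4 = 6.
R1C3 = 9: the only remaining digit allowed by both the 27 across and the 14 down.
R2C3 = 14 − 9 = 5 completes the 14 down.
R2C4 = 8 − 6 = 2 completes the 8 down.
R1C2 = 27 − 20 = 7 completes the 27 across.
R2C2 = 12 − 8 = 4 completes the 12 across.

5, 7, 9, 6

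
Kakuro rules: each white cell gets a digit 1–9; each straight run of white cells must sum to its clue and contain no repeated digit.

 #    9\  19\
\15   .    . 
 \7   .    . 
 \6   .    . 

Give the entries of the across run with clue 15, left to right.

The 15 across and the 9 down share only 6, so R1C1 = 6.
R1C2 = 15 − 6 = 9 completes the 15 across.
Nothing is forced directly, so branch on R2C1, whose candidates are 1 or 2. If R2C1 = 2: then R2C2 would have to be in {5} for the 7 across but in {2,3,4,6,7,8} for the 19 down — contradiction. So R2C1 = 1.
R2C2 = 7 − 1 = 6 completes the 7 across.
R3C1 = 9 − 7 = 2 completes the 9 down.
R3C2 = 6 − 2 = 4 completes the 6 across.

6 9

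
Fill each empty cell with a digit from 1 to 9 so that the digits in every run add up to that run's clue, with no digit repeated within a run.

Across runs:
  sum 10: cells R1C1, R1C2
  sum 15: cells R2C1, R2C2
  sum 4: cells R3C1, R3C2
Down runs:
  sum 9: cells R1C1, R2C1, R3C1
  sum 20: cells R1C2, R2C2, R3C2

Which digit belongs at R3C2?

4 in 2 cells must be {1,3}.
The 15 across and the 9 down share only 6, so R2C1 = 6.
R2C2 = 15 − 6 = 9 completes the 15 across.
Given what's placed, R3C1 must be 1 to fit the 4 across and 9 down.
R3C2 = 4 − 1 = 3 completes the 4 across.
R1C1 = 9 − 7 = 2 completes the 9 down.
R1C2 = 10 − 2 = 8 completes the 10 across.

3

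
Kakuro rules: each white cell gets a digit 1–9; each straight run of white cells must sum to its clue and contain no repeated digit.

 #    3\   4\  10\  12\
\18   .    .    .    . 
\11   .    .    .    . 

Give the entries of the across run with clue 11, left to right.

11 in 4 cells must be {1,2,3,5}; 3 in 2 cells must be {1,2}; 4 in 2 cells must be {1,3}.
Nothing is forced directly, so branch on R2C4, whose candidates are 3 or 5. If R2C4 = 3: that forces R1C4 = 9, R2C2 = 1, R2C3 = 2, R1C2 = 3, after which R1C3 would have to be in {1,2,4,5} for the 18 across but in {8} for the 10 down — contradiction. So R2C4 = 5.
R1C4 = 12 − 5 = 7 completes the 12 down.
Nothing is forced directly, so branch on R1C1, whose candidates are 1 or 2. If R1C1 = 1: then R1C2 would have to be in {2,4,6,8} for the 18 across but in {1,3} for the 4 down — contradiction. So R1C1 = 2.
R2C1 = 3 − 2 = 1 completes the 3 down.
R2C2 = 3: the only remaining digit allowed by both the 11 across and the 4 down.
R2C3 = 11 − 9 = 2 completes the 11 across.

1 3 2 5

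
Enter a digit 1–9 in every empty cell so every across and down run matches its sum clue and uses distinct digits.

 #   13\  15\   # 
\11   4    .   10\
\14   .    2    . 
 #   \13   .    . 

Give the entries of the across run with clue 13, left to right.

6, 7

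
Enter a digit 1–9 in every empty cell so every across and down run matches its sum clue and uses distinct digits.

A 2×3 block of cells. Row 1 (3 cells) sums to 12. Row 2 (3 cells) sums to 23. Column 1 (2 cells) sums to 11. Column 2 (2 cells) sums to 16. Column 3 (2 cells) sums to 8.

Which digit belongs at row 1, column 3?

23 in 3 cells must be {6,8,9}; 16 in 2 cells must be {7,9}.
The 23 across and the 16 down share only 9, so (2,2) = 9.
Given what's placed, (2,3) must be 6 to fit the 23 across and 8 down.
(1,2) = 16 − 9 = 7 completes the 16 down.
(1,3) = 8 − 6 = 2 completes the 8 down.
(2,1) = 23 − 15 = 8 completes the 23 across.
(1,1) = 12 − 9 = 3 completes the 12 across.

2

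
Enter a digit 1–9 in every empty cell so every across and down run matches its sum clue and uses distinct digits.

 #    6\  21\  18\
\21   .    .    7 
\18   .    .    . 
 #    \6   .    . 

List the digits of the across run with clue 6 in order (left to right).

4 2

Given what's placed, R1C1 must be 5 to fit the 21 across and 6 down.
R1C2 = 21 − 12 = 9 completes the 21 across.
R2C1 = 6 − 5 = 1 completes the 6 down.
Given what's placed, R2C2 must be 8 to fit the 18 across and 21 down.
R2C3 = 18 − 9 = 9 completes the 18 across.
R3C2 = 21 − 17 = 4 completes the 21 down.
R3C3 = 6 − 4 = 2 completes the 6 across.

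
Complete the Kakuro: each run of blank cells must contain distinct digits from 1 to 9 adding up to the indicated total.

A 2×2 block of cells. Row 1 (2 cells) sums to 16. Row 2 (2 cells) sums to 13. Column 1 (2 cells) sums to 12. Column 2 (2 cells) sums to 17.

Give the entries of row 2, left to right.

5, 8

16 in 2 cells must be {7,9}; 17 in 2 cells must be {8,9}.
The 16 across and the 17 down share only 9, so (1,2) = 9.
(2,2) = 17 − 9 = 8 completes the 17 down.
(1,1) = 16 − 9 = 7 completes the 16 across.
(2,1) = 13 − 8 = 5 completes the 13 across.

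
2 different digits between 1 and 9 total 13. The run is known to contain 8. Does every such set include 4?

No

The only way to make 13 from 2 distinct digits under that restriction is {5,8}, which does not contain 4.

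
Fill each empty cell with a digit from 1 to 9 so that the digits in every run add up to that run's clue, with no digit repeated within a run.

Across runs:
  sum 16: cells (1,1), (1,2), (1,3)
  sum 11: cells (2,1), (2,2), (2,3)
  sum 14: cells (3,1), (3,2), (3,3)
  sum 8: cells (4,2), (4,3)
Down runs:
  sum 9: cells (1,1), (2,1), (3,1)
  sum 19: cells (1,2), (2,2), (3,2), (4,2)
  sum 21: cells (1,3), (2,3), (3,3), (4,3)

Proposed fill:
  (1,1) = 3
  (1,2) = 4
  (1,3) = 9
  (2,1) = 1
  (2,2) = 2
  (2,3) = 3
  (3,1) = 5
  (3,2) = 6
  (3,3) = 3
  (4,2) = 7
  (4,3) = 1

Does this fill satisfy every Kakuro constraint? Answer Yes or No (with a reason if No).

No — the across run (2,1)–(2,3) sums to 6, not 11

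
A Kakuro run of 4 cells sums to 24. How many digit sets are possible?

8

4 distinct digits from 1–9 sum between 10 and 30.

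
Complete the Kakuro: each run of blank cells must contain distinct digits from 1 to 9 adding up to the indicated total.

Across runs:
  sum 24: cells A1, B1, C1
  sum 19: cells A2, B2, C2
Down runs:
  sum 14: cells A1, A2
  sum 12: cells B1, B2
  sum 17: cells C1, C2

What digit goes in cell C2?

24 in 3 cells must be {7,8,9}; 17 in 2 cells must be {8,9}.
Nothing is forced directly, so branch on A1, whose candidates are 8 or 9. If A1 = 9: that forces C1 = 8, A2 = 5, B2 = 8, after which C2 would have to be in {6} for the 19 across but in {9} for the 17 down — contradiction. So A1 = 8.
Given what's placed, C1 must be 9 to fit the 24 across and 17 down.
A2 = 14 − 8 = 6 completes the 14 down.
C2 = 17 − 9 = 8 completes the 17 down.
B1 = 24 − 17 = 7 completes the 24 across.
B2 = 19 − 14 = 5 completes the 19 across.

8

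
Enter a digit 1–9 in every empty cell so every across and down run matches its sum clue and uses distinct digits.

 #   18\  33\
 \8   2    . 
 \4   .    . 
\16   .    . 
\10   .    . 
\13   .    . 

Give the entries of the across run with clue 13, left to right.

5 8

4 in 2 cells must be {1,3}; 16 in 2 cells must be {7,9}.
R1C2 = 8 − 2 = 6 completes the 8 across.
R2C2 = 3: the only remaining digit allowed by both the 4 across and the 33 down.
Given what's placed, R3C1 must be 7 to fit the 16 across and 18 down.
R3C2 = 16 − 7 = 9 completes the 16 across.
Given what's placed, R5C1 must be 5 to fit the 13 across and 18 down.
R5C2 = 13 − 5 = 8 completes the 13 across.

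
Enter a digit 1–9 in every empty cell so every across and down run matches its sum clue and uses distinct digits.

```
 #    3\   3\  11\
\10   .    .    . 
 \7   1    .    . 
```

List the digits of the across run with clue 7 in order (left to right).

1 2 4

7 in 3 cells must be {1,2,4}; 3 in 2 cells must be {1,2}.
R1C1 = 3 − 1 = 2 completes the 3 down.
R1C2 = 1: the only remaining digit allowed by both the 10 across and the 3 down.
R1C3 = 10 − 3 = 7 completes the 10 across.
R2C2 = 3 − 1 = 2 completes the 3 down.
R2C3 = 7 − 3 = 4 completes the 7 across.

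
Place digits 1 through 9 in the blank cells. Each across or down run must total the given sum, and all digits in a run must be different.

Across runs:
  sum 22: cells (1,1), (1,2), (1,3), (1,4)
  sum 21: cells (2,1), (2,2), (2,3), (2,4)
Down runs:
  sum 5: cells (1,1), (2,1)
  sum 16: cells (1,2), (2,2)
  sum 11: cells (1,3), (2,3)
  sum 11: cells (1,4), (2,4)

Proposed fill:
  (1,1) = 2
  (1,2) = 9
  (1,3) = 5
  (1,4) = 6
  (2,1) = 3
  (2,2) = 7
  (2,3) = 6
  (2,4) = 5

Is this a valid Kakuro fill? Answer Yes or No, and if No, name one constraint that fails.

Yes

Across: 2+9+5+6=22; 3+7+6+5=21. Down: 2+3=5; 9+7=16; 5+6=11; 6+5=11. No digit repeats within any run.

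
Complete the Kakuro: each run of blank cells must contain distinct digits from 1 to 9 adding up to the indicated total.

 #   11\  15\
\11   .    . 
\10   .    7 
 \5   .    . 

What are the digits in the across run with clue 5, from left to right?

R2C1 = 10 − 7 = 3 completes the 10 across.
No cell is forced outright now. R3C1 can only be 1 or 2 (the digits allowed by both its 5 across and its 11 down). If R3C1 = 1: that forces R1C1 = 7, after which R1C2 would have to be in {4} for the 11 across but in {2,3,5,6} for the 15 down — contradiction. So R3C1 = 2.
R1C1 = 11 − 5 = 6 completes the 11 down.
R1C2 = 11 − 6 = 5 completes the 11 across.
R3C2 = 5 − 2 = 3 completes the 5 across.

2 3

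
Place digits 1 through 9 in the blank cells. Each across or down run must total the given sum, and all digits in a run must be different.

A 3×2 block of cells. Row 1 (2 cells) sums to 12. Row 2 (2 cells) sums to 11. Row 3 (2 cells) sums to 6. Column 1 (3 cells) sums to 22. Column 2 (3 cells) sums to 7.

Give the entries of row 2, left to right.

7 in 3 cells must be {1,2,4}.
The 12 across and the 7 down share only 4, so (1,2) = 4.
Given what's placed, (2,2) must be 2 to fit the 11 across and 7 down.
(3,1) = 5: only digit in both the 6-across and 22-down candidate sets.
(3,2) = 6 − 5 = 1 completes the 6 across.
(1,1) = 12 − 4 = 8 completes the 12 across.
(2,1) = 11 − 2 = 9 completes the 11 across.

9 2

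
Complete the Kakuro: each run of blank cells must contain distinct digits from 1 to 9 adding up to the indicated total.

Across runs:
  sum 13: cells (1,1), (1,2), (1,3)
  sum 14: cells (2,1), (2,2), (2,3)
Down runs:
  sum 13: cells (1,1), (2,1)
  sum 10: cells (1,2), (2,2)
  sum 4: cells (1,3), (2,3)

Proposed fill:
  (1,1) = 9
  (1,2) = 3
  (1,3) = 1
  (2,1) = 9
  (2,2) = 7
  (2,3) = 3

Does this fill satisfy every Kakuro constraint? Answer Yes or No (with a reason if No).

No — the down run (1,1)–(2,1) sums to 18, not 13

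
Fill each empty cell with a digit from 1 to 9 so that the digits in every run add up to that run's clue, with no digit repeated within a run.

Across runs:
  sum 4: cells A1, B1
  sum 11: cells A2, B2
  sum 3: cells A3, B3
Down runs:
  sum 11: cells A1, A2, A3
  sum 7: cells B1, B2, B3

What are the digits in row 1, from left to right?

4 in 2 cells must be {1,3}; 3 in 2 cells must be {1,2}; 7 in 3 cells must be {1,2,4}.
The 4 across and the 7 down share only 1, so B1 = 1.
Given what's placed, B3 must be 2 to fit the 3 across and 7 down.
A1 = 4 − 1 = 3 completes the 4 across.
B2 = 7 − 3 = 4 completes the 7 down.
A3 = 3 − 2 = 1 completes the 3 across.
A2 = 11 − 4 = 7 completes the 11 across.

3 1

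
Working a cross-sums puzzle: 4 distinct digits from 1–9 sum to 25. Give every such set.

4 distinct digits from 1–9 sum between 10 and 30.

{1,7,8,9}; {2,6,8,9}; {3,5,8,9}; {3,6,7,9}; {4,5,7,9}; {4,6,7,8}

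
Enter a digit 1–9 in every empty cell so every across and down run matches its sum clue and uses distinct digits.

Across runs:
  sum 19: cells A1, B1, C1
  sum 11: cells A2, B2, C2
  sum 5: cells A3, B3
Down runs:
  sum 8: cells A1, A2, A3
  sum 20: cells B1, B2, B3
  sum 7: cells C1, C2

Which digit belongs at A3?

Nothing is forced directly, so branch on B3, whose candidates are 3 or 4. If B3 = 3: that forces B2 = 8, A3 = 2, A1 = 5, after which B1 would have to be in {6,8} for the 19 across but in {9} for the 20 down — contradiction. So B3 = 4.
Given what's placed, B2 must be 7 to fit the 11 across and 20 down.
A3 = 5 − 4 = 1 completes the 5 across.
B1 = 20 − 11 = 9 completes the 20 down.
A2 = 3: the only remaining digit allowed by both the 11 across and the 8 down.
C2 = 11 − 10 = 1 completes the 11 across.
A1 = 8 − 4 = 4 completes the 8 down.
C1 = 19 − 13 = 6 completes the 19 across.

1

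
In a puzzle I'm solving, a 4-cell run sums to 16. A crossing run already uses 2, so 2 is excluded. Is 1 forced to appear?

Every partition of 16 into 4 distinct digits under that restriction includes 1: {1,3,4,8}, {1,3,5,7}, {1,4,5,6}.

Yes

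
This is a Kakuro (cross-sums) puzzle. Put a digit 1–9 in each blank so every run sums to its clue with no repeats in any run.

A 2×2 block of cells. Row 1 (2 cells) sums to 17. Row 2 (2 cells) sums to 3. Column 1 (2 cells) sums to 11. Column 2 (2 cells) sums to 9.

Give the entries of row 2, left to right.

2, 1

17 in 2 cells must be {8,9}; 3 in 2 cells must be {1,2}.
The 17 across and the 9 down share only 8, so (1,2) = 8.
The 3 across and the 11 down share only 2, so (2,1) = 2.
(2,2) = 3 − 2 = 1 completes the 3 across.
(1,1) = 17 − 8 = 9 completes the 17 across.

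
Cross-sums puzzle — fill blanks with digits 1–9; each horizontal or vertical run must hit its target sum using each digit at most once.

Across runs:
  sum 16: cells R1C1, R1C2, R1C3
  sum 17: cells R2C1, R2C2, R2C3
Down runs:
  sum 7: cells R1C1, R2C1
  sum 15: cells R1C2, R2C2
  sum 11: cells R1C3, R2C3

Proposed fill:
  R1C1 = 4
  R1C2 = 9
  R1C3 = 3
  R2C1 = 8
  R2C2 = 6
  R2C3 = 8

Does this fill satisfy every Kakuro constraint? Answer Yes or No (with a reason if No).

No — the down run R1C1–R2C1 sums to 12, not 7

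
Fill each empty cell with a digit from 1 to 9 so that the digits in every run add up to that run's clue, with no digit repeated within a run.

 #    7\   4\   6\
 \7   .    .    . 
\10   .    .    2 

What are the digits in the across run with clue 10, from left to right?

5 3 2

7 in 3 cells must be {1,2,4}; 4 in 2 cells must be {1,3}.
R1C2 = 1: only digit in both the 7-across and 4-down candidate sets.
R1C3 = 6 − 2 = 4 completes the 6 down.
R2C2 = 4 − 1 = 3 completes the 4 down.
R1C1 = 7 − 5 = 2 completes the 7 across.
R2C1 = 10 − 5 = 5 completes the 10 across.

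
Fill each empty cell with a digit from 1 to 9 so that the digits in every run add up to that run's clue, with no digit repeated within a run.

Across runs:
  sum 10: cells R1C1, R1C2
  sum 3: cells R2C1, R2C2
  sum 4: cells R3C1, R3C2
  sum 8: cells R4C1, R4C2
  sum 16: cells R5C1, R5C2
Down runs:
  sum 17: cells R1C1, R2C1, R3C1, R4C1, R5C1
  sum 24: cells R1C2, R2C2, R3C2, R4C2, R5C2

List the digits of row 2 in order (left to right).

2 1

3 in 2 cells must be {1,2}; 4 in 2 cells must be {1,3}; 16 in 2 cells must be {7,9}.
Only 7 fits R5C1 under both its across sum 16 and down sum 17.
R5C2 = 16 − 7 = 9 completes the 16 across.
Nothing is forced directly, so branch on R2C1, whose candidates are 1 or 2. If R2C1 = 1: that forces R2C2 = 2, R3C1 = 3, R3C2 = 1, R4C1 = 2, after which R4C2 would have to be in {6} for the 8 across but in {4,5,7,8} for the 24 down — contradiction. So R2C1 = 2.
R2C2 = 3 − 2 = 1 completes the 3 across.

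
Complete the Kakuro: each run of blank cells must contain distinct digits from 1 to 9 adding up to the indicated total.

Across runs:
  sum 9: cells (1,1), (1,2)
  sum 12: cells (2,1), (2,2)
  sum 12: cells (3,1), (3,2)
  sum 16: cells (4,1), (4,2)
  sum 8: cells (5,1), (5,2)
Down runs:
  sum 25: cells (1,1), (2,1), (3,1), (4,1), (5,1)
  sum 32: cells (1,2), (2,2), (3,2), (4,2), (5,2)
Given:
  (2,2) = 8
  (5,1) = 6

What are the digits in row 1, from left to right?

3 6

16 in 2 cells must be {7,9}.
(2,1) = 12 − 8 = 4 completes the 12 across.
(5,2) = 8 − 6 = 2 completes the 8 across.
No cell is forced outright now. (1,2) can only be 6 or 7 (the digits allowed by both its 9 across and its 32 down). If (1,2) = 7: that forces (1,1) = 2, (3,2) = 9, after which (4,1) would have to be in {7,9} for the 16 across but in {5,8} for the 25 down — contradiction. So (1,2) = 6.
(1,1) = 9 − 6 = 3 completes the 9 across.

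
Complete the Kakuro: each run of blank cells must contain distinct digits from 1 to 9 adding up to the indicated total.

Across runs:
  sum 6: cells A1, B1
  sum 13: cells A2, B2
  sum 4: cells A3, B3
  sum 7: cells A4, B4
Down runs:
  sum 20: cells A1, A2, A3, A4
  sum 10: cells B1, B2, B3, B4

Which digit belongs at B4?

1

4 in 2 cells must be {1,3}; 10 in 4 cells must be {1,2,3,4}.
Only 4 fits B2 under both its across sum 13 and down sum 10.
A2 = 13 − 4 = 9 completes the 13 across.
Nothing is forced directly, so branch on B1, whose candidates are 1 or 2. If B1 = 1: that forces A1 = 5, after which A3 would have to be in {1,3} for the 4 across but in {2,4} for the 20 down — contradiction. So B1 = 2.
A1 = 6 − 2 = 4 completes the 6 across.
A3 = 1: the only remaining digit allowed by both the 4 across and the 20 down.
B3 = 4 − 1 = 3 completes the 4 across.
A4 = 20 − 14 = 6 completes the 20 down.
B4 = 7 − 6 = 1 completes the 7 across.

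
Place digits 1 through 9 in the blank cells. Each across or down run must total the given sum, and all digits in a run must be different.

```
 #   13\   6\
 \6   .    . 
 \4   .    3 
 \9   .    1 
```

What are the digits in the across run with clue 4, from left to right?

1, 3

4 in 2 cells must be {1,3}; 6 in 3 cells must be {1,2,3}.
R1C2 = 6 − 4 = 2 completes the 6 down.
R2C1 = 4 − 3 = 1 completes the 4 across.
R3C1 = 9 − 1 = 8 completes the 9 across.
R1C1 = 6 − 2 = 4 completes the 6 across.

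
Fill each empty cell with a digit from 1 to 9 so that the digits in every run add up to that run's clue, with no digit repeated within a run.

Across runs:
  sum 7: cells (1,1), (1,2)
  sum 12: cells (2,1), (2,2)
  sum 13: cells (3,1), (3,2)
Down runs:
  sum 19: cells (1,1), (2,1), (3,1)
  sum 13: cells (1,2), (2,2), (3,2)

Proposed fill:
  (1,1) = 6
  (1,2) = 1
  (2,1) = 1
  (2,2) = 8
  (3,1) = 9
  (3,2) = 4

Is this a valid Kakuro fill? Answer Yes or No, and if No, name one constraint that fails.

No — the down run (1,1)–(3,1) sums to 16, not 19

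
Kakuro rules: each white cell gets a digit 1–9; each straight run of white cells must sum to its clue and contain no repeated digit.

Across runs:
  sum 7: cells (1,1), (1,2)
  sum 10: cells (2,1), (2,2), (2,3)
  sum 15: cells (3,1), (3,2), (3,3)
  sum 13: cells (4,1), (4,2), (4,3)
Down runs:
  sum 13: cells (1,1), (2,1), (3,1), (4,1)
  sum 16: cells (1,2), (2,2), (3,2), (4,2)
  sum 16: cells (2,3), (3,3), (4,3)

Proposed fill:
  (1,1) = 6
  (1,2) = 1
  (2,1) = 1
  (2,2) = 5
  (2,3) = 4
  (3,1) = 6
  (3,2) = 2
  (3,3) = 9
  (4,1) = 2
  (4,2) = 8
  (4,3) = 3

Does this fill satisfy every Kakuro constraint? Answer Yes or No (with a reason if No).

No — the across run (3,1)–(3,3) sums to 17, not 15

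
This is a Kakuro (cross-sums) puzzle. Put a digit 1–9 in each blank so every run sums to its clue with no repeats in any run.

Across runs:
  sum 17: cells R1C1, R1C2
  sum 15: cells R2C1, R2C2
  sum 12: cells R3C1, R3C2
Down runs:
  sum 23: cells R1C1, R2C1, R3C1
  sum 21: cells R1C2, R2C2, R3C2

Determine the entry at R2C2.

17 in 2 cells must be {8,9}; 23 in 3 cells must be {6,8,9}.
Nothing is forced directly, so branch on R1C1, whose candidates are 8 or 9. If R1C1 = 8: that forces R1C2 = 9, R3C1 = 9, after which R3C2 would have to be in {3} for the 12 across but in {4,5,7,8} for the 21 down — contradiction. So R1C1 = 9.
R1C2 = 17 − 9 = 8 completes the 17 across.
Given what's placed, R3C1 must be 8 to fit the 12 across and 23 down.
R3C2 = 12 − 8 = 4 completes the 12 across.
R2C1 = 23 − 17 = 6 completes the 23 down.
R2C2 = 15 − 6 = 9 completes the 15 across.

9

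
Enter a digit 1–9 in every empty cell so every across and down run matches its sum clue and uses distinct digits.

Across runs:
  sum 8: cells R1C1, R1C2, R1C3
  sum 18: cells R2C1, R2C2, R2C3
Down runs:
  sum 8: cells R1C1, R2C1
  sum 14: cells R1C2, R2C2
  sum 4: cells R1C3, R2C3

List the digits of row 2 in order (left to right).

4 in 2 cells must be {1,3}.
The 8 across and the 14 down share only 5, so R1C2 = 5.
Given what's placed, R1C3 must be 1 to fit the 8 across and 4 down.
R2C2 = 14 − 5 = 9 completes the 14 down.
R2C3 = 4 − 1 = 3 completes the 4 down.
R1C1 = 8 − 6 = 2 completes the 8 across.
R2C1 = 18 − 12 = 6 completes the 18 across.

6 9 3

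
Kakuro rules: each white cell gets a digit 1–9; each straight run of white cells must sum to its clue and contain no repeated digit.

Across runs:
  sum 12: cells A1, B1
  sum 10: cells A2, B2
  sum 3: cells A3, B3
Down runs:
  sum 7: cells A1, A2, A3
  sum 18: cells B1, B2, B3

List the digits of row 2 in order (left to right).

3 in 2 cells must be {1,2}; 7 in 3 cells must be {1,2,4}.
The 12 across and the 7 down share only 4, so A1 = 4.
B1 = 12 − 4 = 8 completes the 12 across.
Given what's placed, B3 must be 1 to fit the 3 across and 18 down.
B2 = 18 − 9 = 9 completes the 18 down.
A3 = 3 − 1 = 2 completes the 3 across.
A2 = 10 − 9 = 1 completes the 10 across.

1 9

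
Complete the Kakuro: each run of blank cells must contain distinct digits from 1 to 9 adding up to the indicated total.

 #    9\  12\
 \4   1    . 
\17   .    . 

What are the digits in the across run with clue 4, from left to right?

4 in 2 cells must be {1,3}; 17 in 2 cells must be {8,9}.
R1C2 = 4 − 1 = 3 completes the 4 across.
R2C1 = 9 − 1 = 8 completes the 9 down.
R2C2 = 17 − 8 = 9 completes the 17 across.

1 3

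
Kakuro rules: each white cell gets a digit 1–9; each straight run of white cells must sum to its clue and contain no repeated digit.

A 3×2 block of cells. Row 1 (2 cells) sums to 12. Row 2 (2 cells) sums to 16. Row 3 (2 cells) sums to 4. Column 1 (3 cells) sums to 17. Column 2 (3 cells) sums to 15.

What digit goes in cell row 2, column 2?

16 in 2 cells must be {7,9}; 4 in 2 cells must be {1,3}.
Nothing is forced directly, so branch on (2,1), whose candidates are 7 or 9. If (2,1) = 7: that forces (2,2) = 9, (3,1) = 1, after which (3,2) would have to be in {3} for the 4 across but in {1,2,4,5} for the 15 down — contradiction. So (2,1) = 9.
(2,2) = 16 − 9 = 7 completes the 16 across.
Given what's placed, (3,2) must be 3 to fit the 4 across and 15 down.
(1,2) = 15 − 10 = 5 completes the 15 down.
(3,1) = 4 − 3 = 1 completes the 4 across.
(1,1) = 12 − 5 = 7 completes the 12 across.

7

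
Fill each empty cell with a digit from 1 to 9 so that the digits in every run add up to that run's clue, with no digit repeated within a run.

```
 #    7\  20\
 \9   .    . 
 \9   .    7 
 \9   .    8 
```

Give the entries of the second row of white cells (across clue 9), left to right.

7 in 3 cells must be {1,2,4}.
R1C2 = 20 − 15 = 5 completes the 20 down.
R2C1 = 9 − 7 = 2 completes the 9 across.
R3C1 = 9 − 8 = 1 completes the 9 across.
R1C1 = 9 − 5 = 4 completes the 9 across.

2 7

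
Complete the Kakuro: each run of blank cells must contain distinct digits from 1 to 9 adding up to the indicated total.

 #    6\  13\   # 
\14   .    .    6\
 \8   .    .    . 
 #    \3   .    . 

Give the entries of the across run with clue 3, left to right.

1, 2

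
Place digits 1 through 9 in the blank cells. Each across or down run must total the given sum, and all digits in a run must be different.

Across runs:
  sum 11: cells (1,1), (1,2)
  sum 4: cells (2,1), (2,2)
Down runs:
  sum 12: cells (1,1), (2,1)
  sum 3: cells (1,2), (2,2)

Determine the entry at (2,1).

3

4 in 2 cells must be {1,3}; 3 in 2 cells must be {1,2}.
The 11 across and the 3 down share only 2, so (1,2) = 2.
The 4 across and the 12 down share only 3, so (2,1) = 3.
(2,2) = 4 − 3 = 1 completes the 4 across.
(1,1) = 11 − 2 = 9 completes the 11 across.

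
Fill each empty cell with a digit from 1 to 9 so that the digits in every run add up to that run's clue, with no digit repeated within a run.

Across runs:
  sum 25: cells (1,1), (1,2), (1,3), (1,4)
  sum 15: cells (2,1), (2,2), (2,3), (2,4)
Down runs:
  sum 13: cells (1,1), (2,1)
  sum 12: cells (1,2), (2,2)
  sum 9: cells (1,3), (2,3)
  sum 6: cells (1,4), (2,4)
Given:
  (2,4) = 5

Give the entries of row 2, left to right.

(1,4) = 6 − 5 = 1 completes the 6 down.
Nothing is forced directly, so branch on (2,1), whose candidates are 6 or 7. If (2,1) = 7: then (1,1) would have to be in {7,8,9} for the 25 across but in {6} for the 13 down — contradiction. So (2,1) = 6.
(1,1) = 13 − 6 = 7 completes the 13 down.
Given what's placed, (1,3) must be 8 to fit the 25 across and 9 down.
(2,2) = 3: the only remaining digit allowed by both the 15 across and the 12 down.
(2,3) = 15 − 14 = 1 completes the 15 across.
(1,2) = 25 − 16 = 9 completes the 25 across.

6, 3, 1, 5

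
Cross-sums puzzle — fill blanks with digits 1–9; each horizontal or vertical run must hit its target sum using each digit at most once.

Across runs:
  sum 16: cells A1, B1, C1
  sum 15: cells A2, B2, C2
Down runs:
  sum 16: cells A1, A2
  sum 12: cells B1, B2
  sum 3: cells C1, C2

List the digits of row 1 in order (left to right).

7, 8, 1

16 in 2 cells must be {7,9}; 3 in 2 cells must be {1,2}.
Nothing is forced directly, so branch on A1, whose candidates are 7 or 9. If A1 = 9: that forces A2 = 7, C2 = 2, C1 = 1, after which B2 would have to be in {6} for the 15 across but in {3,4,5,7,8,9} for the 12 down — contradiction. So A1 = 7.
Given what's placed, C1 must be 1 to fit the 16 across and 3 down.
A2 = 16 − 7 = 9 completes the 16 down.
C2 = 3 − 1 = 2 completes the 3 down.
B1 = 16 − 8 = 8 completes the 16 across.
B2 = 15 − 11 = 4 completes the 15 across.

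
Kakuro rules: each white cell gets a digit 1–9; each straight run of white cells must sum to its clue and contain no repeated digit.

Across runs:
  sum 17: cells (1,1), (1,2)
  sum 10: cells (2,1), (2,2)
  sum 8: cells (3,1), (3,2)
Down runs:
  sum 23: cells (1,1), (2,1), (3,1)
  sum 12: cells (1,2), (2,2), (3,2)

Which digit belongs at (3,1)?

17 in 2 cells must be {8,9}; 23 in 3 cells must be {6,8,9}.
The 8 across and the 23 down share only 6, so (3,1) = 6.
(3,2) = 8 − 6 = 2 completes the 8 across.
Given what's placed, (1,2) must be 9 to fit the 17 across and 12 down.
(2,2) = 12 − 11 = 1 completes the 12 down.
(1,1) = 17 − 9 = 8 completes the 17 across.
(2,1) = 10 − 1 = 9 completes the 10 across.

6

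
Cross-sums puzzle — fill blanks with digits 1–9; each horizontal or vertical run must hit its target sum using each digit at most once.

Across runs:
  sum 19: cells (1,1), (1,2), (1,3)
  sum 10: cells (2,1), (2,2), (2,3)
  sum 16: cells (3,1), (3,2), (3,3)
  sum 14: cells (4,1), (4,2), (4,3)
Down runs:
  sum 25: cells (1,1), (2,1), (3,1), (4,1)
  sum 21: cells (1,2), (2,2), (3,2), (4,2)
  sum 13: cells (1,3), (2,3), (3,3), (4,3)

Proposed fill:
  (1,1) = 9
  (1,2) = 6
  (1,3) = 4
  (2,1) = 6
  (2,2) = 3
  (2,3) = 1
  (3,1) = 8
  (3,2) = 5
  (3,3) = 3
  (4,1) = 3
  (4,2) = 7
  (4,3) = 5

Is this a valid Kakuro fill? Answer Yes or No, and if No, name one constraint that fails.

No — the across run (4,1)–(4,3) sums to 15, not 14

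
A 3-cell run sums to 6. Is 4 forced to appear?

No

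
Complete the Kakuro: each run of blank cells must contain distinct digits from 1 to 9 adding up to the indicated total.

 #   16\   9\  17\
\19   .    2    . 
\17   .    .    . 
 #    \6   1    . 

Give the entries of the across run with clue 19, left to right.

16 in 2 cells must be {7,9}.
R1C1 = 9: the only remaining digit allowed by both the 19 across and the 16 down.
R1C3 = 19 − 11 = 8 completes the 19 across.
R2C1 = 16 − 9 = 7 completes the 16 down.
R2C2 = 9 − 3 = 6 completes the 9 down.
R2C3 = 17 − 13 = 4 completes the 17 across.
R3C3 = 6 − 1 = 5 completes the 6 across.

9, 2, 8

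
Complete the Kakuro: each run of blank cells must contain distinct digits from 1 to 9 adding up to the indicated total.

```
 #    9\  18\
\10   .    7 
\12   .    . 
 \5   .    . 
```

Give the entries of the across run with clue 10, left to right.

3, 7

R1C1 = 10 − 7 = 3 completes the 10 across.
Nothing is forced directly, so branch on R2C1, whose candidates are 4 or 5. If R2C1 = 5: then R2C2 would have to be in {7} for the 12 across but in {2,3,5,6,8,9} for the 18 down — contradiction. So R2C1 = 4.
R2C2 = 12 − 4 = 8 completes the 12 across.
R3C1 = 9 − 7 = 2 completes the 9 down.
R3C2 = 5 − 2 = 3 completes the 5 across.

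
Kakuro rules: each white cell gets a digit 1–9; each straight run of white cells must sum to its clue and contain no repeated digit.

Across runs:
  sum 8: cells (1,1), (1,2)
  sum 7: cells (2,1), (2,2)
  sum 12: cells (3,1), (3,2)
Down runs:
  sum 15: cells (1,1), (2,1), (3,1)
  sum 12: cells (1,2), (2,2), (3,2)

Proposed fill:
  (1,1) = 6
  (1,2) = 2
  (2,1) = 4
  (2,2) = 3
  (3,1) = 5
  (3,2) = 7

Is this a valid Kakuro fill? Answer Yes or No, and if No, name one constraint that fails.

Across: 6+2=8; 4+3=7; 5+7=12. Down: 6+4+5=15; 2+3+7=12. No digit repeats within any run.

Yes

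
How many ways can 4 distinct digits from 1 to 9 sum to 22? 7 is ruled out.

5

4 distinct digits from 1–9 sum between 10 and 30.
Dropping sets that contain 7.
Enumerating: {1,4,8,9}, {2,3,8,9}, {2,5,6,9}, {3,4,6,9}, {3,5,6,8}.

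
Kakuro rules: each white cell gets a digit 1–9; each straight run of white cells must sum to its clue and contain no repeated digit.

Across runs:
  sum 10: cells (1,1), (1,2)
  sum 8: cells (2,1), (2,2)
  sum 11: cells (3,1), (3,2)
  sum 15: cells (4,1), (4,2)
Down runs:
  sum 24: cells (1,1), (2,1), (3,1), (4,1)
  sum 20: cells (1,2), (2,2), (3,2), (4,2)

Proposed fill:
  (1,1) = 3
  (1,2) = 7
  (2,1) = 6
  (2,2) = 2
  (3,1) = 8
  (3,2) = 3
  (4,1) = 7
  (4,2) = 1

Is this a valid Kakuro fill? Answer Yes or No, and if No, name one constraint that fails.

No — the down run (1,2)–(4,2) sums to 13, not 20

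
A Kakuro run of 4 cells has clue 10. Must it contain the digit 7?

No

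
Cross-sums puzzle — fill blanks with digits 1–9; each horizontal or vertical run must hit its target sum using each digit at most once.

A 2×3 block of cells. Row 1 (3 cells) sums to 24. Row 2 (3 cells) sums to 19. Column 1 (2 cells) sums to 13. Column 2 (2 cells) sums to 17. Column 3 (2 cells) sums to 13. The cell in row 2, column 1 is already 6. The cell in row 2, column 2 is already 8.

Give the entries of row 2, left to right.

6 8 5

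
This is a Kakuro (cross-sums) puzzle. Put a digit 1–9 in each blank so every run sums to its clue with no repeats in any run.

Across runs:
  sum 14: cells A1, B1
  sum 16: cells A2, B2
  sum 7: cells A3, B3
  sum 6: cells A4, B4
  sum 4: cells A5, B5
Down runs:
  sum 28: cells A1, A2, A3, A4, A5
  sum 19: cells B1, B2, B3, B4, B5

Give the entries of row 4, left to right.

4 2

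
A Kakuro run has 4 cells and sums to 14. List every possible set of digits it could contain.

{1,2,3,8}; {1,2,4,7}; {1,2,5,6}; {1,3,4,6}; {2,3,4,5}

4 distinct digits from 1–9 sum between 10 and 30.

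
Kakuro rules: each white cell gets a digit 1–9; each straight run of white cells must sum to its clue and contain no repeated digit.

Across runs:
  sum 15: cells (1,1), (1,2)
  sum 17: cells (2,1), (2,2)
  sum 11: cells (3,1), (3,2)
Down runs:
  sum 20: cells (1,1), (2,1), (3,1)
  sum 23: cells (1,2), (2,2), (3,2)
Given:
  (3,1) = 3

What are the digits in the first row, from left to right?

9 6

17 in 2 cells must be {8,9}; 23 in 3 cells must be {6,8,9}.
(3,2) = 11 − 3 = 8 completes the 11 across.
Given what's placed, (2,2) must be 9 to fit the 17 across and 23 down.
(1,2) = 23 − 17 = 6 completes the 23 down.
(2,1) = 17 − 9 = 8 completes the 17 across.
(1,1) = 15 − 6 = 9 completes the 15 across.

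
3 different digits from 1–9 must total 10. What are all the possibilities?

{1,2,7}; {1,3,6}; {1,4,5}; {2,3,5}

3 distinct digits from 1–9 sum between 6 and 24.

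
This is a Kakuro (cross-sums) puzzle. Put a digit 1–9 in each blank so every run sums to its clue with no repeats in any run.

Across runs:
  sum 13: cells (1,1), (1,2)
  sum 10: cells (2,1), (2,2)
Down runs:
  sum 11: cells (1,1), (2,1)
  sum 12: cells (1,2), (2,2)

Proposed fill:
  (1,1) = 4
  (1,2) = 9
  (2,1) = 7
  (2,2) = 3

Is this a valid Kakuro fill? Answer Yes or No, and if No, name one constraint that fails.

Yes

Across: 4+9=13; 7+3=10. Down: 4+7=11; 9+3=12. No digit repeats within any run.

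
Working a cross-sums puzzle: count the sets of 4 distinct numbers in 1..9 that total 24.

8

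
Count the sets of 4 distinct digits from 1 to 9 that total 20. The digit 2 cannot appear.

6

4 distinct digits from 1–9 sum between 10 and 30.
Dropping sets that contain 2.
Enumerating: {1,3,7,9}, {1,4,6,9}, {1,4,7,8}, {1,5,6,8}, {3,4,5,8}, {3,4,6,7}.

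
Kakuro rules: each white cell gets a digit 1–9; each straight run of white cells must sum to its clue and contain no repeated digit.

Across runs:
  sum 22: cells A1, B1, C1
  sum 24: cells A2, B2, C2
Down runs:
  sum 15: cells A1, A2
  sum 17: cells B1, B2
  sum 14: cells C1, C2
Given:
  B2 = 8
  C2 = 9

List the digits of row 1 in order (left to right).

24 in 3 cells must be {7,8,9}; 17 in 2 cells must be {8,9}.
B1 = 17 − 8 = 9 completes the 17 down.
C1 = 14 − 9 = 5 completes the 14 down.
A2 = 24 − 17 = 7 completes the 24 across.
A1 = 22 − 14 = 8 completes the 22 across.

8 9 5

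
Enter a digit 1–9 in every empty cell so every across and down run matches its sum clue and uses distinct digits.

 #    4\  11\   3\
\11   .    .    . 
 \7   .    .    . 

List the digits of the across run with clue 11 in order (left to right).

7 in 3 cells must be {1,2,4}; 4 in 2 cells must be {1,3}; 3 in 2 cells must be {1,2}.
The 7 across and the 4 down share only 1, so R2C1 = 1.
Given what's placed, R2C3 must be 2 to fit the 7 across and 3 down.
R1C1 = 4 − 1 = 3 completes the 4 down.
R1C3 = 3 − 2 = 1 completes the 3 down.
R2C2 = 7 − 3 = 4 completes the 7 across.
R1C2 = 11 − 4 = 7 completes the 11 across.

3 7 1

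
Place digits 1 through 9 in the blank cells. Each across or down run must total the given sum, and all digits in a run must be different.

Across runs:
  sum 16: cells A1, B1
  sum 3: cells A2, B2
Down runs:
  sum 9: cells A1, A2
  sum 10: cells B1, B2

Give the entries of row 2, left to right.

2, 1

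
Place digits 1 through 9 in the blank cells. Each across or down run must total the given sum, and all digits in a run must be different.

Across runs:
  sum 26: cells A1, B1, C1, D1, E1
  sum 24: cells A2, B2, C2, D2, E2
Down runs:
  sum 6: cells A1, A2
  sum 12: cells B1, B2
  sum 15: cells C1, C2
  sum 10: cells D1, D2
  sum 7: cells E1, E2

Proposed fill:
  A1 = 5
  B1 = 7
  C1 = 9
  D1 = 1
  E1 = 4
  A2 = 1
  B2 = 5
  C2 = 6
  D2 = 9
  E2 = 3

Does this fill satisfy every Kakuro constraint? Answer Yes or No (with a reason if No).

Across: 5+7+9+1+4=26; 1+5+6+9+3=24. Down: 5+1=6; 7+5=12; 9+6=15; 1+9=10; 4+3=7. No digit repeats within any run.

Yes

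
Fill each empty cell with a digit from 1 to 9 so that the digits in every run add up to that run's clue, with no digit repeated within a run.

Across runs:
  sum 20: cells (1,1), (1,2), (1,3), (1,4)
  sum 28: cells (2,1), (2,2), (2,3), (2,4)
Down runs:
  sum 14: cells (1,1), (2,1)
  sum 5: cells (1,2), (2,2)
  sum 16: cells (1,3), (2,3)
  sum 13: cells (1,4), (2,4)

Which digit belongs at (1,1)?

16 in 2 cells must be {7,9}.
Only 4 fits (2,2) under both its across sum 28 and down sum 5.
(1,2) = 5 − 4 = 1 completes the 5 down.
Nothing is forced directly, so branch on (2,1), whose candidates are 8 or 9. If (2,1) = 9: that forces (1,1) = 5, after which (1,3) would have to be in {6,8} for the 20 across but in {7,9} for the 16 down — contradiction. So (2,1) = 8.
(1,1) = 14 − 8 = 6 completes the 14 down.

6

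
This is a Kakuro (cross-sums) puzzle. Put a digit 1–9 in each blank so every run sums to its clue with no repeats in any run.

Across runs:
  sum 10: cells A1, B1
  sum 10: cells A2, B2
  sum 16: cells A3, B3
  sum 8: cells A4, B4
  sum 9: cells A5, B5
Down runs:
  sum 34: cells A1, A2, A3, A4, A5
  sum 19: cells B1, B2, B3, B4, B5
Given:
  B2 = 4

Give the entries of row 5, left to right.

4, 5

16 in 2 cells must be {7,9}; 34 in 5 cells must be {4,6,7,8,9}.
A2 = 10 − 4 = 6 completes the 10 across.
Given what's placed, A4 must be 7 to fit the 8 across and 34 down.
B4 = 8 − 7 = 1 completes the 8 across.
A3 = 9: the only remaining digit allowed by both the 16 across and the 34 down.
B3 = 16 − 9 = 7 completes the 16 across.
B1 = 2: the only remaining digit allowed by both the 10 across and the 19 down.
B5 = 19 − 14 = 5 completes the 19 down.
A1 = 10 − 2 = 8 completes the 10 across.
A5 = 9 − 5 = 4 completes the 9 across.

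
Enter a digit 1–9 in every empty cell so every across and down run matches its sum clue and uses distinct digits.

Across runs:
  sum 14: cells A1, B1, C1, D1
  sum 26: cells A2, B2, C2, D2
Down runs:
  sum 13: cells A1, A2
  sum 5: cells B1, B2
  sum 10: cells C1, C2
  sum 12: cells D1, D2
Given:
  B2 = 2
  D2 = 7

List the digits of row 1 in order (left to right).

B1 = 5 − 2 = 3 completes the 5 down.
D1 = 12 − 7 = 5 completes the 12 down.
A1 = 4: the only remaining digit allowed by both the 14 across and the 13 down.
C1 = 14 − 12 = 2 completes the 14 across.
A2 = 13 − 4 = 9 completes the 13 down.
C2 = 26 − 18 = 8 completes the 26 across.

4 3 2 5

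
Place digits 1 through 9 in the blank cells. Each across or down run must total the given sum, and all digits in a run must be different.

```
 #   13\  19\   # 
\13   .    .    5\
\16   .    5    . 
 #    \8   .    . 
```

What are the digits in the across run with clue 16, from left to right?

R3C2 = 6: the only remaining digit allowed by both the 8 across and the 19 down.
R3C3 = 8 − 6 = 2 completes the 8 across.
R1C2 = 19 − 11 = 8 completes the 19 down.
R2C3 = 5 − 2 = 3 completes the 5 down.
R1C1 = 13 − 8 = 5 completes the 13 across.
R2C1 = 16 − 8 = 8 completes the 16 across.

8 5 3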